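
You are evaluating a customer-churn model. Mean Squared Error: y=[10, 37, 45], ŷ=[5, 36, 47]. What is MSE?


Squared errors: (10-5)²=25, (37-36)²=1, (45-47)²=4
Sum = 30
MSE = 30/3 = 10

10


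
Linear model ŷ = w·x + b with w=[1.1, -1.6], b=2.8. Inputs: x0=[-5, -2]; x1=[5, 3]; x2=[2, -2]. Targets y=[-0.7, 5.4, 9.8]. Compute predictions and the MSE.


ŷ0 = (1.1)·(-5) + (-1.6)·(-2) + 2.8 = 0.5
ŷ1 = (1.1)·(5) + (-1.6)·(3) + 2.8 = 3.5
ŷ2 = (1.1)·(2) + (-1.6)·(-2) + 2.8 = 8.2
errors² = [1.44, 3.61, 2.56]
MSE = 7.6100/3 = 2.5367

2.5367


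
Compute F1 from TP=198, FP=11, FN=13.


Precision = 198/209 = 0.9474
Recall = 198/211 = 0.9384
F1 = 2·P·R/(P+R) = 2·TP/(2·TP+FP+FN) = 396/(396+11+13) = 396/420 = 0.9429

0.9429


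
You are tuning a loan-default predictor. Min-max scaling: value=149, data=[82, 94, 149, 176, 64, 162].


min=64, max=176
(149-64)/(176-64) = 85/112 = 0.7589

0.7589


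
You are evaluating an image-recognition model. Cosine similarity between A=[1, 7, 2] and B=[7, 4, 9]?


A·B = 1·7 + 7·4 + 2·9 = 53
‖A‖ = √54 = 7.3485, ‖B‖ = √146 = 12.083
cos = 53/(√54·√146) = 53/√7884 = 0.5969

0.5969


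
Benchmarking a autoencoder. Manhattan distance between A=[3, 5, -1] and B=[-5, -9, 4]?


d = |3+ 5| + |5+ 9| + |-1-4|
  = 8 + 14 + 5
  = 27

27


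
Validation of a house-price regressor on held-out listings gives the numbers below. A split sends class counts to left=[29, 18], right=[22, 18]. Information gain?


Parent = [51, 36], H_parent = 0.9784
H_left = 0.9601 (n=47), H_right = 0.9928 (n=40)
H_children = (47/87)·0.9601 + (40/87)·0.9928 = 0.9751
IG = 0.9784 - 0.9751 = 0.0033

0.0033


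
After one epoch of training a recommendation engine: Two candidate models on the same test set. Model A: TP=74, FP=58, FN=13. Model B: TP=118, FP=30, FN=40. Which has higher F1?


Model A: P=74/132=0.5606, R=74/87=0.8506, F1=2PR/(P+R)=2TP/(2TP+FP+FN)=148/219=0.6758
Model B: P=118/148=0.7973, R=118/158=0.7468, F1=2PR/(P+R)=2TP/(2TP+FP+FN)=236/306=0.7712
0.6758 < 0.7712 → Model B

Model B


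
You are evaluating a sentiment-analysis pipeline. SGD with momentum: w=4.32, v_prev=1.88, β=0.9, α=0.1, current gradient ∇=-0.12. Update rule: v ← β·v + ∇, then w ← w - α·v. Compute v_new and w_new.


v_new = 0.9·1.88 - 0.12 = 1.692 - 0.12 = 1.572
w_new = 4.32 - 0.1·1.572 = 4.32 - 0.1572 = 4.1628

v_new=1.572, w_new=4.1628


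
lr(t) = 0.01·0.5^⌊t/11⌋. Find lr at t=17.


n_drops = ⌊17/11⌋ = 1
lr = 0.01·0.5^1 = 0.01·0.5 = 0.005

0.005


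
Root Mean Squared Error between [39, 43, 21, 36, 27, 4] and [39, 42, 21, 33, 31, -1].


MSE = 51/6 = 8.5
RMSE = √(51/6) = 2.9155

2.9155


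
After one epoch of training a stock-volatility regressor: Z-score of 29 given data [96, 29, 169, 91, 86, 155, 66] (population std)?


μ = 98.8571, σ = 45.1456
z = (29 - 98.8571)/45.1456 = -1.5474

-1.5474


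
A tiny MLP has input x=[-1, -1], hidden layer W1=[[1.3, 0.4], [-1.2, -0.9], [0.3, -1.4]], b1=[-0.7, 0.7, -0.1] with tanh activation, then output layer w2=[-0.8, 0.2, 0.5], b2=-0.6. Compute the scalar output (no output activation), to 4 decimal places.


z1[0] = (1.3)·(-1) + (0.4)·(-1) - 0.7 = -2.4
z1[1] = (-1.2)·(-1) + (-0.9)·(-1) + 0.7 = 2.8
z1[2] = (0.3)·(-1) + (-1.4)·(-1) - 0.1 = 1.0
h = tanh(z1) = [-0.9837, 0.9926, 0.7616]
output = (-0.8)·(-0.9837) + (0.2)·(0.9926) + (0.5)·(0.7616) - 0.6 = 0.7663

0.7663


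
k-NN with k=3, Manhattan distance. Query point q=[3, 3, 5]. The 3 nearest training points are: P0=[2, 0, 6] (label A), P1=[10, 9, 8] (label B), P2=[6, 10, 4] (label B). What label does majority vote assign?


d(q,P0) = 5  (label A)
d(q,P1) = 16  (label B)
d(q,P2) = 11  (label B)
Votes: A=1, B=2
Majority → B

B


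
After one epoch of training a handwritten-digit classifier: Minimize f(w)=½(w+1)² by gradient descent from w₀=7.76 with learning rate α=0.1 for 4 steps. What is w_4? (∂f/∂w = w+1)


step 1: grad = 7.76+1 = 8.76; w = 7.76 - 0.1·(8.76) = 6.884
step 2: grad = 6.884+1 = 7.884; w = 6.884 - 0.1·(7.884) = 6.0956
step 3: grad = 6.0956+1 = 7.0956; w = 6.0956 - 0.1·(7.0956) = 5.38604
step 4: grad = 5.38604+1 = 6.38604; w = 5.38604 - 0.1·(6.38604) = 4.747436

4.747436


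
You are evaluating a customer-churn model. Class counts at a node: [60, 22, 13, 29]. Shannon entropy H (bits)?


Probabilities: [60/124, 22/124, 13/124, 29/124] ≈ [0.4839, 0.1774, 0.1048, 0.2339]
H = -((60/124)·log₂(60/124) + (22/124)·log₂(22/124) + (13/124)·log₂(13/124) + (29/124)·log₂(29/124))
  = 1.7807 bits

1.7807 bits


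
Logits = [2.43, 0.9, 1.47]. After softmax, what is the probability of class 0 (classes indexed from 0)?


Exponentials: e^2.43=11.3589, e^0.9=2.4596, e^1.47=4.3492
Sum = 18.1677
Softmax = [0.6252, 0.1354, 0.2394]
p[0] = 11.3589/18.1677 = 0.6252

0.6252


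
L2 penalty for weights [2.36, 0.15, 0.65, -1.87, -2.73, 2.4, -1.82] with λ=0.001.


‖w‖₂² = (2.36)² + (0.15)² + (0.65)² + (-1.87)² + (-2.73)² + (2.4)² + (-1.82)²
     = 5.5696 + 0.0225 + 0.4225 + 3.4969 + 7.4529 + 5.76 + 3.3124
     = 26.0368
λ·‖w‖₂² = 0.001·26.0368 = 0.026037

0.026037


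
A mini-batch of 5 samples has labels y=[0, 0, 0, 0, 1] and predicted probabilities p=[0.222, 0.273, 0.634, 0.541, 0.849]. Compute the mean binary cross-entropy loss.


L[0] = -ln(1-0.222) = -ln(0.778) = 0.251
L[1] = -ln(1-0.273) = -ln(0.727) = 0.3188
L[2] = -ln(1-0.634) = -ln(0.366) = 1.0051
L[3] = -ln(1-0.541) = -ln(0.459) = 0.7787
L[4] = -ln(0.849) = 0.1637
mean = (0.251 + 0.3188 + 1.0051 + 0.7787 + 0.1637)/5 = 0.5035

0.5035


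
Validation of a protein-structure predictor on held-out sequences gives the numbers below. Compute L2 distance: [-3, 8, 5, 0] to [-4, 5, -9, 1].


d = √((-3+ 4)² + (8-5)² + (5+ 9)² + (0-1)²)
  = √(1 + 9 + 196 + 1)
  = √207 = 14.3875

14.3875


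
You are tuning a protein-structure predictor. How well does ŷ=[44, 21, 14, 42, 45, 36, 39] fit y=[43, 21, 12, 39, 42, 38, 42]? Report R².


ȳ = 33.8571
SS_res = Σ(y-ŷ)² = 36
SS_tot = Σ(y-ȳ)² = 902.86
R² = 1 - SS_res/SS_tot = 1 - 0.0399 = 0.9601

0.9601


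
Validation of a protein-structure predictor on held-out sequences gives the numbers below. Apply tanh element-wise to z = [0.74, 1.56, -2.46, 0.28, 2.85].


tanh(0.74) = 0.6291
tanh(1.56) = 0.9154
tanh(-2.46) = -0.9855
tanh(0.28) = 0.2729
tanh(2.85) = 0.9933
result = [0.6291, 0.9154, -0.9855, 0.2729, 0.9933]

[0.6291, 0.9154, -0.9855, 0.2729, 0.9933]


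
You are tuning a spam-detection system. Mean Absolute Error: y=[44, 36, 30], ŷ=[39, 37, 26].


Absolute errors: |44-39|=5, |36-37|=1, |30-26|=4
Sum = 10
MAE = 10/3 = 10/3

10/3


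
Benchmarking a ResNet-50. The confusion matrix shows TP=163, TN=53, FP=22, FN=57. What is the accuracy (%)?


Accuracy = (TP+TN)/(TP+TN+FP+FN)
= (163+53)/(295)
= 216/295 = 73.22%

73.22%


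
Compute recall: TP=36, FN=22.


Recall = TP/(TP+FN)
= 36/(36+22)
= 36/58 = 62.07%

62.07%


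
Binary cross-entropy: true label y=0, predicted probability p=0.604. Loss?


BCE = -[y·ln(p) + (1-y)·ln(1-p)]
= -0 - 1·ln(1-0.604)
= -ln(0.396) = 0.9263

0.9263


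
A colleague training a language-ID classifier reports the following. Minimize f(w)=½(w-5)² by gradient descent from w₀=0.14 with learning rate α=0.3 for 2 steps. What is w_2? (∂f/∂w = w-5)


step 1: grad = 0.14-5 = -4.86; w = 0.14 - 0.3·(-4.86) = 1.598
step 2: grad = 1.598-5 = -3.402; w = 1.598 - 0.3·(-3.402) = 2.6186

2.6186


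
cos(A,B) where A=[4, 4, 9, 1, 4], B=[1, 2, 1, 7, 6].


A·B = 4·1 + 4·2 + 9·1 + 1·7 + 4·6 = 52
‖A‖ = √130 = 11.4018, ‖B‖ = √91 = 9.5394
cos = 52/(√130·√91) = 52/√11830 = 0.4781

0.4781


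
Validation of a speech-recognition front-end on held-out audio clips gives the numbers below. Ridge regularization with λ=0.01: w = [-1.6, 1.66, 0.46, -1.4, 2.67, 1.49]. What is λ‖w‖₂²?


‖w‖₂² = (-1.6)² + (1.66)² + (0.46)² + (-1.4)² + (2.67)² + (1.49)²
     = 2.56 + 2.7556 + 0.2116 + 1.96 + 7.1289 + 2.2201
     = 16.8362
λ·‖w‖₂² = 0.01·16.8362 = 0.168362

0.168362


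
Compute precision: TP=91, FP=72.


Precision = TP/(TP+FP)
= 91/(91+72)
= 91/163 = 55.83%

55.83%


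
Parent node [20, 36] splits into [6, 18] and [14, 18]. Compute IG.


Parent = [20, 36], H_parent = 0.9403
H_left = 0.8113 (n=24), H_right = 0.9887 (n=32)
H_children = (24/56)·0.8113 + (32/56)·0.9887 = 0.9127
IG = 0.9403 - 0.9127 = 0.0276

0.0276


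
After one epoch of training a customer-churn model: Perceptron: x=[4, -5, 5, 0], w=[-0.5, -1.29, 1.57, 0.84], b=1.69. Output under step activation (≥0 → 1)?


z = (4)·(-0.5) + (-5)·(-1.29) + (5)·(1.57) + (0)·(0.84) + 1.69
  = 13.99
step(z) = 1 (z≥0)

1


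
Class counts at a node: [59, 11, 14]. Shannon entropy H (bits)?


Probabilities: [59/84, 11/84, 14/84] ≈ [0.7024, 0.131, 0.1667]
H = -((59/84)·log₂(59/84) + (11/84)·log₂(11/84) + (14/84)·log₂(14/84))
  = 1.1729 bits

1.1729 bits


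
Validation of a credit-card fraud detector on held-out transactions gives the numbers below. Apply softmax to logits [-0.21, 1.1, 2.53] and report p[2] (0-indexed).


Exponentials: e^-0.21=0.8106, e^1.1=3.0042, e^2.53=12.5535
Sum = 16.3683
Softmax = [0.0495, 0.1835, 0.7669]
p[2] = 12.5535/16.3683 = 0.7669

0.7669


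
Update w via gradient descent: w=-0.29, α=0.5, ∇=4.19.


w_new = w - α·∇
= -0.29 - 0.5·4.19
= -0.29 - 2.095
= -2.385

-2.385


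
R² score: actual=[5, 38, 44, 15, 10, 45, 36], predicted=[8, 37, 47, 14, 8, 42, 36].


ȳ = 27.5714
SS_res = Σ(y-ŷ)² = 33
SS_tot = Σ(y-ȳ)² = 1729.71
R² = 1 - SS_res/SS_tot = 1 - 0.0191 = 0.9809

0.9809


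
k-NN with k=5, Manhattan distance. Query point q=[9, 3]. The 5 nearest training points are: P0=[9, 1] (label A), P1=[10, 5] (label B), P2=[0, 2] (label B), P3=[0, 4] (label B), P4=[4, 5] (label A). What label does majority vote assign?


d(q,P0) = 2  (label A)
d(q,P1) = 3  (label B)
d(q,P2) = 10  (label B)
d(q,P3) = 10  (label B)
d(q,P4) = 7  (label A)
Votes: A=2, B=3
Majority → B

B


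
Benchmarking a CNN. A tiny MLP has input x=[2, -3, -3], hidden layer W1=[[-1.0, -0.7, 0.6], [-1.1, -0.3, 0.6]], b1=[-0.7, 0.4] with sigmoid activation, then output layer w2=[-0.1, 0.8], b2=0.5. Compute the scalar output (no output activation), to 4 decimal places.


z1[0] = (-1.0)·(2) + (-0.7)·(-3) + (0.6)·(-3) - 0.7 = -2.4
z1[1] = (-1.1)·(2) + (-0.3)·(-3) + (0.6)·(-3) + 0.4 = -2.7
h = sigmoid(z1) = [0.0832, 0.063]
output = (-0.1)·(0.0832) + (0.8)·(0.063) + 0.5 = 0.5421

0.5421


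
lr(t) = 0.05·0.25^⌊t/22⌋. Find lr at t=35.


n_drops = ⌊35/22⌋ = 1
lr = 0.05·0.25^1 = 0.05·0.25 = 0.0125

0.0125


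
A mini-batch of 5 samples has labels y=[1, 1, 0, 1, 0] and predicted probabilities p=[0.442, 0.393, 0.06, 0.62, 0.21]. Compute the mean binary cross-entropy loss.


L[0] = -ln(0.442) = 0.8164
L[1] = -ln(0.393) = 0.9339
L[2] = -ln(1-0.06) = -ln(0.94) = 0.0619
L[3] = -ln(0.62) = 0.478
L[4] = -ln(1-0.21) = -ln(0.79) = 0.2357
mean = (0.8164 + 0.9339 + 0.0619 + 0.478 + 0.2357)/5 = 0.5052

0.5052


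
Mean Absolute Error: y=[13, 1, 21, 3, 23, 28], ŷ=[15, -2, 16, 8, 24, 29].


Absolute errors: |13-15|=2, |1+ 2|=3, |21-16|=5, |3-8|=5, |23-24|=1, |28-29|=1
Sum = 17
MAE = 17/6 = 17/6

17/6


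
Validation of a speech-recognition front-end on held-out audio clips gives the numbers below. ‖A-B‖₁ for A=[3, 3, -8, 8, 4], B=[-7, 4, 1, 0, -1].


d = |3+ 7| + |3-4| + |-8-1| + |8-0| + |4+ 1|
  = 10 + 1 + 9 + 8 + 5
  = 33

33


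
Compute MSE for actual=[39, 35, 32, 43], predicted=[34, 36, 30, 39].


Squared errors: (39-34)²=25, (35-36)²=1, (32-30)²=4, (43-39)²=16
Sum = 46
MSE = 46/4 = 23/2

23/2


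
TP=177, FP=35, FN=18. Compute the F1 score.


Precision = 177/212 = 0.8349
Recall = 177/195 = 0.9077
F1 = 2·P·R/(P+R) = 2·TP/(2·TP+FP+FN) = 354/(354+35+18) = 354/407 = 0.8698

0.8698


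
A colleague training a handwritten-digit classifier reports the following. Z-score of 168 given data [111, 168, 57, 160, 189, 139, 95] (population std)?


μ = 131.2857, σ = 42.7775
z = (168 - 131.2857)/42.7775 = 0.8583

0.8583


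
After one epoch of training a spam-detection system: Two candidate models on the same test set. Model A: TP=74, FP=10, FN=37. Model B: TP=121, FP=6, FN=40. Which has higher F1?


Model A: P=74/84=0.881, R=74/111=0.6667, F1=2PR/(P+R)=2TP/(2TP+FP+FN)=148/195=0.759
Model B: P=121/127=0.9528, R=121/161=0.7516, F1=2PR/(P+R)=2TP/(2TP+FP+FN)=242/288=0.8403
0.759 < 0.8403 → Model B

Model B


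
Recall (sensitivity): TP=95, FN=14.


Recall = TP/(TP+FN)
= 95/(95+14)
= 95/109 = 87.16%

87.16%


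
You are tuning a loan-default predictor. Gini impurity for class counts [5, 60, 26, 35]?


Probabilities: [5/126, 60/126, 26/126, 35/126] ≈ [0.0397, 0.4762, 0.2063, 0.2778]
Σpᵢ² = (25 + 3600 + 676 + 1225)/126² = 5526/15876
Gini = 1 - Σpᵢ² = 1 - 5526/15876 = 0.6519

0.6519


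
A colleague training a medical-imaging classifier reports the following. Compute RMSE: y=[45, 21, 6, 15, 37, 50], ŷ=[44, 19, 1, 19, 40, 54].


MSE = 71/6 = 11.8333
RMSE = √(71/6) = 3.44

3.44


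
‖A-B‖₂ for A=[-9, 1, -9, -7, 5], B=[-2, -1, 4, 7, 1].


d = √((-9+ 2)² + (1+ 1)² + (-9-4)² + (-7-7)² + (5-1)²)
  = √(49 + 4 + 169 + 196 + 16)
  = √434 = 20.8327

20.8327


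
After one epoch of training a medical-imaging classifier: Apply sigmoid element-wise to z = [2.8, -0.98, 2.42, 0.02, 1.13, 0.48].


σ(2.8) = 1/(1+e^-2.8) = 0.9427
σ(-0.98) = 1/(1+e^0.98) = 0.2729
σ(2.42) = 1/(1+e^-2.42) = 0.9183
σ(0.02) = 1/(1+e^-0.02) = 0.505
σ(1.13) = 1/(1+e^-1.13) = 0.7558
σ(0.48) = 1/(1+e^-0.48) = 0.6177
result = [0.9427, 0.2729, 0.9183, 0.505, 0.7558, 0.6177]

[0.9427, 0.2729, 0.9183, 0.505, 0.7558, 0.6177]


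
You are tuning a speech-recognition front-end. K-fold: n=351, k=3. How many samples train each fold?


Fold size = 351/3 = 117
Training per fold = 351 - 117 = 234

234


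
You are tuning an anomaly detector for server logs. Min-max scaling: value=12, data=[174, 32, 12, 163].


min=12, max=174
(12-12)/(174-12) = 0/162 = 0.0

0.0


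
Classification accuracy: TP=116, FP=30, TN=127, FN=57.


Accuracy = (TP+TN)/(TP+TN+FP+FN)
= (116+127)/(330)
= 243/330 = 73.64%

73.64%


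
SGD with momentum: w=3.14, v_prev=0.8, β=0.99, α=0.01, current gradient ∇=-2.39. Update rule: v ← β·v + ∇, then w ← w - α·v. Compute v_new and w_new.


v_new = 0.99·0.8 - 2.39 = 0.792 - 2.39 = -1.598
w_new = 3.14 - 0.01·-1.598 = 3.14 + 0.01598 = 3.15598

v_new=-1.598, w_new=3.15598


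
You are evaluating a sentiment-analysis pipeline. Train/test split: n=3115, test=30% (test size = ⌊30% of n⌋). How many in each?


Test = ⌊3115·30/100⌋ = 934
Train = 3115 - 934 = 2181

Train: 2181, Test: 934


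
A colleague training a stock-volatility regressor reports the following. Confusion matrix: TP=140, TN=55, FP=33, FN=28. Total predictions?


Total = TP + TN + FP + FN
= 140 + 55 + 33 + 28
= 256
(Predicted positive: 173, predicted negative: 83)

256


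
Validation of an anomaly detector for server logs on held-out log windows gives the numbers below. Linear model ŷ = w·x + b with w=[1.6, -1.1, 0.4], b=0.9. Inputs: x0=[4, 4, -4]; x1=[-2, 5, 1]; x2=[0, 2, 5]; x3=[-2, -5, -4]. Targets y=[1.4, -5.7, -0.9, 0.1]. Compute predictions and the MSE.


ŷ0 = (1.6)·(4) + (-1.1)·(4) + (0.4)·(-4) + 0.9 = 1.3
ŷ1 = (1.6)·(-2) + (-1.1)·(5) + (0.4)·(1) + 0.9 = -7.4
ŷ2 = (1.6)·(0) + (-1.1)·(2) + (0.4)·(5) + 0.9 = 0.7
ŷ3 = (1.6)·(-2) + (-1.1)·(-5) + (0.4)·(-4) + 0.9 = 1.6
errors² = [0.01, 2.89, 2.56, 2.25]
MSE = 7.7100/4 = 1.9275

1.9275


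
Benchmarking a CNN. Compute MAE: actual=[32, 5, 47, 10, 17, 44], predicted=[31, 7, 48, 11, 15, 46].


Absolute errors: |32-31|=1, |5-7|=2, |47-48|=1, |10-11|=1, |17-15|=2, |44-46|=2
Sum = 9
MAE = 9/6 = 3/2

3/2


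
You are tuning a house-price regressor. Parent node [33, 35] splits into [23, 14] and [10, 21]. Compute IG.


Parent = [33, 35], H_parent = 0.9994
H_left = 0.9569 (n=37), H_right = 0.9072 (n=31)
H_children = (37/68)·0.9569 + (31/68)·0.9072 = 0.9342
IG = 0.9994 - 0.9342 = 0.0652

0.0652


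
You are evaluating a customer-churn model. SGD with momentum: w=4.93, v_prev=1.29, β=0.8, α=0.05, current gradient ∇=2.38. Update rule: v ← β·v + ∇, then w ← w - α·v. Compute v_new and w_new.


v_new = 0.8·1.29 + 2.38 = 1.032 + 2.38 = 3.412
w_new = 4.93 - 0.05·3.412 = 4.93 - 0.1706 = 4.7594

v_new=3.412, w_new=4.7594


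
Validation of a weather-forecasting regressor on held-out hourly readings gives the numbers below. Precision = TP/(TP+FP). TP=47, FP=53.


Precision = TP/(TP+FP)
= 47/(47+53)
= 47/100 = 47.0%

47.0%


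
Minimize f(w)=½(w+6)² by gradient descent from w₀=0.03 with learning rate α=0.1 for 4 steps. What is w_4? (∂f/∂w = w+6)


step 1: grad = 0.03+6 = 6.03; w = 0.03 - 0.1·(6.03) = -0.573
step 2: grad = -0.573+6 = 5.427; w = -0.573 - 0.1·(5.427) = -1.1157
step 3: grad = -1.1157+6 = 4.8843; w = -1.1157 - 0.1·(4.8843) = -1.60413
step 4: grad = -1.60413+6 = 4.39587; w = -1.60413 - 0.1·(4.39587) = -2.043717

-2.043717


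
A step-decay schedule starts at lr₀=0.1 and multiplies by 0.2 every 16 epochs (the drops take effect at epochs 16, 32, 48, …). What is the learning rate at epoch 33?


n_drops = ⌊33/16⌋ = 2
lr = 0.1·0.2^2 = 0.1·0.04 = 0.004

0.004


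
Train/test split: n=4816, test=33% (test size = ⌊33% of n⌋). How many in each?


Test = ⌊4816·33/100⌋ = 1589
Train = 4816 - 1589 = 3227

Train: 3227, Test: 1589


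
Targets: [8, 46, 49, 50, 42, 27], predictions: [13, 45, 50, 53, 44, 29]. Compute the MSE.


Squared errors: (8-13)²=25, (46-45)²=1, (49-50)²=1, (50-53)²=9, (42-44)²=4, (27-29)²=4
Sum = 44
MSE = 44/6 = 22/3

22/3


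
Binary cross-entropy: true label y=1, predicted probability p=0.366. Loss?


BCE = -[y·ln(p) + (1-y)·ln(1-p)]
= -1·ln(0.366) - 0
= -ln(0.366) = 1.0051

1.0051


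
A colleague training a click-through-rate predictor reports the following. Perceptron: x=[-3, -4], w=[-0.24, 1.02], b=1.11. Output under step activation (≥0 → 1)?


z = (-3)·(-0.24) + (-4)·(1.02) + 1.11
  = -2.25
step(z) = 0 (z<0)

0


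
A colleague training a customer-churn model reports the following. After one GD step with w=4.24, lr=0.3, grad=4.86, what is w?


w_new = w - α·∇
= 4.24 - 0.3·4.86
= 4.24 - 1.458
= 2.782

2.782


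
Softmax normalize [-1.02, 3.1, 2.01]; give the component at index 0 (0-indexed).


Exponentials: e^-1.02=0.3606, e^3.1=22.198, e^2.01=7.4633
Sum = 30.0219
Softmax = [0.012, 0.7394, 0.2486]
p[0] = 0.3606/30.0219 = 0.012

0.012


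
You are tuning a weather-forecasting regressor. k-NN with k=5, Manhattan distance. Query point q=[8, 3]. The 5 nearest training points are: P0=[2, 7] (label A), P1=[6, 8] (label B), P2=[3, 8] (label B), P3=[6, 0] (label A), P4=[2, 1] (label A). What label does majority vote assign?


d(q,P0) = 10  (label A)
d(q,P1) = 7  (label B)
d(q,P2) = 10  (label B)
d(q,P3) = 5  (label A)
d(q,P4) = 8  (label A)
Votes: A=3, B=2
Majority → A

A


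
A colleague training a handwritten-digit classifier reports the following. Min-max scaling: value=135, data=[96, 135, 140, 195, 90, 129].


min=90, max=195
(135-90)/(195-90) = 45/105 = 0.4286

0.4286


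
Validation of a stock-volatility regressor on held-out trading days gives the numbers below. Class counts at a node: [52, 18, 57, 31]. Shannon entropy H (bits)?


Probabilities: [52/158, 18/158, 57/158, 31/158] ≈ [0.3291, 0.1139, 0.3608, 0.1962]
H = -((52/158)·log₂(52/158) + (18/158)·log₂(18/158) + (57/158)·log₂(57/158) + (31/158)·log₂(31/158))
  = 1.8763 bits

1.8763 bits


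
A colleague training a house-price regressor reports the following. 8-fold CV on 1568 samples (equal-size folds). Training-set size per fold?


Fold size = 1568/8 = 196
Training per fold = 1568 - 196 = 1372

1372


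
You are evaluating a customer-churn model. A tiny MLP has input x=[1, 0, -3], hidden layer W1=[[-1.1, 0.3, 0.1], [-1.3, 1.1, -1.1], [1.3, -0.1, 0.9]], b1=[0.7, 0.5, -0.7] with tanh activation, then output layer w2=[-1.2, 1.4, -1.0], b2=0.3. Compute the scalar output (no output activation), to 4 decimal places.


z1[0] = (-1.1)·(1) + (0.3)·(0) + (0.1)·(-3) + 0.7 = -0.7
z1[1] = (-1.3)·(1) + (1.1)·(0) + (-1.1)·(-3) + 0.5 = 2.5
z1[2] = (1.3)·(1) + (-0.1)·(0) + (0.9)·(-3) - 0.7 = -2.1
h = tanh(z1) = [-0.6044, 0.9866, -0.9705]
output = (-1.2)·(-0.6044) + (1.4)·(0.9866) + (-1.0)·(-0.9705) + 0.3 = 3.377

3.377


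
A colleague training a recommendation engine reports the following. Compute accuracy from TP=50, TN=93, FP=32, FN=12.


Accuracy = (TP+TN)/(TP+TN+FP+FN)
= (50+93)/(187)
= 143/187 = 76.47%

76.47%


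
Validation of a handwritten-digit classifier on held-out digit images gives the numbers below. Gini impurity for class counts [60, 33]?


Probabilities: [60/93, 33/93] ≈ [0.6452, 0.3548]
Σpᵢ² = (3600 + 1089)/93² = 4689/8649
Gini = 1 - Σpᵢ² = 1 - 4689/8649 = 0.4579

0.4579


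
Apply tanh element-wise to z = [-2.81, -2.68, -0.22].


tanh(-2.81) = -0.9928
tanh(-2.68) = -0.9906
tanh(-0.22) = -0.2165
result = [-0.9928, -0.9906, -0.2165]

[-0.9928, -0.9906, -0.2165]


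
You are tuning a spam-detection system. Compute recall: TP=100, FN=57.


Recall = TP/(TP+FN)
= 100/(100+57)
= 100/157 = 63.69%

63.69%


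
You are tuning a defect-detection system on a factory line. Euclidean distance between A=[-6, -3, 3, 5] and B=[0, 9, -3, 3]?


d = √((-6-0)² + (-3-9)² + (3+ 3)² + (5-3)²)
  = √(36 + 144 + 36 + 4)
  = √220 = 14.8324

14.8324


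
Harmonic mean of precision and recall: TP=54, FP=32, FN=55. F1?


Precision = 54/86 = 0.6279
Recall = 54/109 = 0.4954
F1 = 2·P·R/(P+R) = 2·TP/(2·TP+FP+FN) = 108/(108+32+55) = 108/195 = 0.5538

0.5538


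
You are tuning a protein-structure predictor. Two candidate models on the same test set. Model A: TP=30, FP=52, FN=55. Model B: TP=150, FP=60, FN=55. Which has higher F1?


Model A: P=30/82=0.3659, R=30/85=0.3529, F1=2PR/(P+R)=2TP/(2TP+FP+FN)=60/167=0.3593
Model B: P=150/210=0.7143, R=150/205=0.7317, F1=2PR/(P+R)=2TP/(2TP+FP+FN)=300/415=0.7229
0.3593 < 0.7229 → Model B

Model B


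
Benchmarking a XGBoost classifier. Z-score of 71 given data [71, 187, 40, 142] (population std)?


μ = 110, σ = 57.823
z = (71 - 110)/57.823 = -0.6745

-0.6745


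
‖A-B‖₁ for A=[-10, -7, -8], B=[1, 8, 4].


d = |-10-1| + |-7-8| + |-8-4|
  = 11 + 15 + 12
  = 38

38


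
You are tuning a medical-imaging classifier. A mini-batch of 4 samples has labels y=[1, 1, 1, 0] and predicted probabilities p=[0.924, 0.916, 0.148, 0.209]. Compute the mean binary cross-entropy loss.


L[0] = -ln(0.924) = 0.079
L[1] = -ln(0.916) = 0.0877
L[2] = -ln(0.148) = 1.9105
L[3] = -ln(1-0.209) = -ln(0.791) = 0.2345
mean = (0.079 + 0.0877 + 1.9105 + 0.2345)/4 = 0.5779

0.5779


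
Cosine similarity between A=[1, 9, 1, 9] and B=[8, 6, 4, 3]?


A·B = 1·8 + 9·6 + 1·4 + 9·3 = 93
‖A‖ = √164 = 12.8062, ‖B‖ = √125 = 11.1803
cos = 93/(√164·√125) = 93/√20500 = 0.6495

0.6495


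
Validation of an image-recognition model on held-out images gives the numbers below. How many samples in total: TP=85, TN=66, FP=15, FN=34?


Total = TP + TN + FP + FN
= 85 + 66 + 15 + 34
= 200
(Predicted positive: 100, predicted negative: 100)

200


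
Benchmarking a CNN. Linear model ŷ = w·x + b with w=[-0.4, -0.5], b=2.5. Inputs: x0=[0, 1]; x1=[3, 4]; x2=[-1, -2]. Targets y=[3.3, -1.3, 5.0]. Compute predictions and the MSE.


ŷ0 = (-0.4)·(0) + (-0.5)·(1) + 2.5 = 2.0
ŷ1 = (-0.4)·(3) + (-0.5)·(4) + 2.5 = -0.7
ŷ2 = (-0.4)·(-1) + (-0.5)·(-2) + 2.5 = 3.9
errors² = [1.69, 0.36, 1.21]
MSE = 3.2600/3 = 1.0867

1.0867


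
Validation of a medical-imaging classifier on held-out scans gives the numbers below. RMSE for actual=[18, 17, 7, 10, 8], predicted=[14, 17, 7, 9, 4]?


MSE = 33/5 = 6.6
RMSE = √(33/5) = 2.569

2.569


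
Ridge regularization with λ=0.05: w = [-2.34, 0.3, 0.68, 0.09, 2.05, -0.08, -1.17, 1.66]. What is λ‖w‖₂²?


‖w‖₂² = (-2.34)² + (0.3)² + (0.68)² + (0.09)² + (2.05)² + (-0.08)² + (-1.17)² + (1.66)²
     = 5.4756 + 0.09 + 0.4624 + 0.0081 + 4.2025 + 0.0064 + 1.3689 + 2.7556
     = 14.3695
λ·‖w‖₂² = 0.05·14.3695 = 0.718475

0.718475


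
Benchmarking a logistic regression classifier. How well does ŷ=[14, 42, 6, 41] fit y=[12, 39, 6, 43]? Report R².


ȳ = 25
SS_res = Σ(y-ŷ)² = 17
SS_tot = Σ(y-ȳ)² = 1050
R² = 1 - SS_res/SS_tot = 1 - 0.0162 = 0.9838

0.9838


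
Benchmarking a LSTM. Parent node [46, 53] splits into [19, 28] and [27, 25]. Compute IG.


Parent = [46, 53], H_parent = 0.9964
H_left = 0.9734 (n=47), H_right = 0.9989 (n=52)
H_children = (47/99)·0.9734 + (52/99)·0.9989 = 0.9868
IG = 0.9964 - 0.9868 = 0.0096

0.0096


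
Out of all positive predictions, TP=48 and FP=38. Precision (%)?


Precision = TP/(TP+FP)
= 48/(48+38)
= 48/86 = 55.81%

55.81%


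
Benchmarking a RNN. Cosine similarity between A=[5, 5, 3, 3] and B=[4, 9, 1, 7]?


A·B = 5·4 + 5·9 + 3·1 + 3·7 = 89
‖A‖ = √68 = 8.2462, ‖B‖ = √147 = 12.1244
cos = 89/(√68·√147) = 89/√9996 = 0.8902

0.8902


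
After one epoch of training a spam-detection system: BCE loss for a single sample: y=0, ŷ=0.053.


BCE = -[y·ln(p) + (1-y)·ln(1-p)]
= -0 - 1·ln(1-0.053)
= -ln(0.947) = 0.0545

0.0545


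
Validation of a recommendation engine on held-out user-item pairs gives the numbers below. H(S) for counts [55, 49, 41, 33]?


Probabilities: [55/178, 49/178, 41/178, 33/178] ≈ [0.309, 0.2753, 0.2303, 0.1854]
H = -((55/178)·log₂(55/178) + (49/178)·log₂(49/178) + (41/178)·log₂(41/178) + (33/178)·log₂(33/178))
  = 1.9745 bits

1.9745 bits


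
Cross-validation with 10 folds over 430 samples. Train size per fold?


Fold size = 430/10 = 43
Training per fold = 430 - 43 = 387

387


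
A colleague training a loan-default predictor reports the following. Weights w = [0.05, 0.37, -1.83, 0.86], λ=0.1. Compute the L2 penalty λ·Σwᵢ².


‖w‖₂² = (0.05)² + (0.37)² + (-1.83)² + (0.86)²
     = 0.0025 + 0.1369 + 3.3489 + 0.7396
     = 4.2279
λ·‖w‖₂² = 0.1·4.2279 = 0.42279

0.42279


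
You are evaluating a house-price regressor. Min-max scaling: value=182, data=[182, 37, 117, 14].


min=14, max=182
(182-14)/(182-14) = 168/168 = 1.0

1.0


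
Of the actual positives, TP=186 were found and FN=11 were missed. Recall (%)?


Recall = TP/(TP+FN)
= 186/(186+11)
= 186/197 = 94.42%

94.42%


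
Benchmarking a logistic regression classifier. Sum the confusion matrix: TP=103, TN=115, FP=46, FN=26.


Total = TP + TN + FP + FN
= 103 + 115 + 46 + 26
= 290
(Predicted positive: 149, predicted negative: 141)

290


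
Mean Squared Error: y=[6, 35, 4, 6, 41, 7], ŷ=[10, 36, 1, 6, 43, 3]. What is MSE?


Squared errors: (6-10)²=16, (35-36)²=1, (4-1)²=9, (6-6)²=0, (41-43)²=4, (7-3)²=16
Sum = 46
MSE = 46/6 = 23/3

23/3


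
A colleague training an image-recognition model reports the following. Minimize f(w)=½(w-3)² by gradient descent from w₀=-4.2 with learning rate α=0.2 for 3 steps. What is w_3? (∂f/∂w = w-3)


step 1: grad = -4.2-3 = -7.2; w = -4.2 - 0.2·(-7.2) = -2.76
step 2: grad = -2.76-3 = -5.76; w = -2.76 - 0.2·(-5.76) = -1.608
step 3: grad = -1.608-3 = -4.608; w = -1.608 - 0.2·(-4.608) = -0.6864

-0.6864


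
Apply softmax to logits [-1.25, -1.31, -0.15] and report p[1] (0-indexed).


Exponentials: e^-1.25=0.2865, e^-1.31=0.2698, e^-0.15=0.8607
Sum = 1.417
Softmax = [0.2022, 0.1904, 0.6074]
p[1] = 0.2698/1.417 = 0.1904

0.1904


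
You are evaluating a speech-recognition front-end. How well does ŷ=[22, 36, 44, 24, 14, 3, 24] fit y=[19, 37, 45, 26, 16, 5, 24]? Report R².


ȳ = 24.5714
SS_res = Σ(y-ŷ)² = 23
SS_tot = Σ(y-ȳ)² = 1061.71
R² = 1 - SS_res/SS_tot = 1 - 0.0217 = 0.9783

0.9783


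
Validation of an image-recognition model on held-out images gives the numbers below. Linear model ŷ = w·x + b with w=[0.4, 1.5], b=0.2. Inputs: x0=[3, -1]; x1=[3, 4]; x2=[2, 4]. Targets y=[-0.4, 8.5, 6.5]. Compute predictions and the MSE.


ŷ0 = (0.4)·(3) + (1.5)·(-1) + 0.2 = -0.1
ŷ1 = (0.4)·(3) + (1.5)·(4) + 0.2 = 7.4
ŷ2 = (0.4)·(2) + (1.5)·(4) + 0.2 = 7.0
errors² = [0.09, 1.21, 0.25]
MSE = 1.5500/3 = 0.5167

0.5167


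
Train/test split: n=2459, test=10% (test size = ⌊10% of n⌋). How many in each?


Test = ⌊2459·10/100⌋ = 245
Train = 2459 - 245 = 2214

Train: 2214, Test: 245


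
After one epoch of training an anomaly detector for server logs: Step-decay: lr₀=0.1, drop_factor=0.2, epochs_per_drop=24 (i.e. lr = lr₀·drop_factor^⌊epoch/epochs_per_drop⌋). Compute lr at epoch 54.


n_drops = ⌊54/24⌋ = 2
lr = 0.1·0.2^2 = 0.1·0.04 = 0.004

0.004


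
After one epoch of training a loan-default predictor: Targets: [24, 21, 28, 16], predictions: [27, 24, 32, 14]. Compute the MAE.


Absolute errors: |24-27|=3, |21-24|=3, |28-32|=4, |16-14|=2
Sum = 12
MAE = 12/4 = 3

3


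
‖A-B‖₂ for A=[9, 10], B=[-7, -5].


d = √((9+ 7)² + (10+ 5)²)
  = √(256 + 225)
  = √481 = 21.9317

21.9317


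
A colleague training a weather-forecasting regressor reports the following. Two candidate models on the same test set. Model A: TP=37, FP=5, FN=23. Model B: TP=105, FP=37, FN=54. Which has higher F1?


Model A: P=37/42=0.881, R=37/60=0.6167, F1=2PR/(P+R)=2TP/(2TP+FP+FN)=74/102=0.7255
Model B: P=105/142=0.7394, R=105/159=0.6604, F1=2PR/(P+R)=2TP/(2TP+FP+FN)=210/301=0.6977
0.7255 > 0.6977 → Model A

Model A


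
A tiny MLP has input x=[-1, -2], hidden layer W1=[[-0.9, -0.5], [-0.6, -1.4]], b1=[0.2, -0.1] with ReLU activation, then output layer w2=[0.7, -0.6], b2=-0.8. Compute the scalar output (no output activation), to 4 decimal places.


z1[0] = (-0.9)·(-1) + (-0.5)·(-2) + 0.2 = 2.1
z1[1] = (-0.6)·(-1) + (-1.4)·(-2) - 0.1 = 3.3
h = ReLU(z1) = [2.1, 3.3]
output = (0.7)·(2.1) + (-0.6)·(3.3) - 0.8 = -1.31

-1.31


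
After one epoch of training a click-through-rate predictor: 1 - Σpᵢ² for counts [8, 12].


Probabilities: [8/20, 12/20] ≈ [0.4, 0.6]
Σpᵢ² = (64 + 144)/20² = 208/400
Gini = 1 - Σpᵢ² = 1 - 208/400 = 0.48

0.48


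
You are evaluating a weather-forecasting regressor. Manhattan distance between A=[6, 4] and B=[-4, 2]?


d = |6+ 4| + |4-2|
  = 10 + 2
  = 12

12


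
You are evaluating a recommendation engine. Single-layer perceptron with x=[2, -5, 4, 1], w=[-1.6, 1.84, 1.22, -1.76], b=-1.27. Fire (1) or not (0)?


z = (2)·(-1.6) + (-5)·(1.84) + (4)·(1.22) + (1)·(-1.76) - 1.27
  = -10.55
step(z) = 0 (z<0)

0


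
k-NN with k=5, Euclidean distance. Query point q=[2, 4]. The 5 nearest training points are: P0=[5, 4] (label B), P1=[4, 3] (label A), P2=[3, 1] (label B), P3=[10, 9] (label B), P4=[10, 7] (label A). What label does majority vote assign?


d(q,P0) = 3.0  (label B)
d(q,P1) = 2.2361  (label A)
d(q,P2) = 3.1623  (label B)
d(q,P3) = 9.434  (label B)
d(q,P4) = 8.544  (label A)
Votes: A=2, B=3
Majority → B

B


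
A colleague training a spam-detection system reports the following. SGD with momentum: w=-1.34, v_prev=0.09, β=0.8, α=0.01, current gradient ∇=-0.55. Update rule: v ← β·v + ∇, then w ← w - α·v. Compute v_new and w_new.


v_new = 0.8·0.09 - 0.55 = 0.072 - 0.55 = -0.478
w_new = -1.34 - 0.01·-0.478 = -1.34 + 0.00478 = -1.33522

v_new=-0.478, w_new=-1.33522


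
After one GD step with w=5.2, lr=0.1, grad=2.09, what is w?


w_new = w - α·∇
= 5.2 - 0.1·2.09
= 5.2 - 0.209
= 4.991

4.991


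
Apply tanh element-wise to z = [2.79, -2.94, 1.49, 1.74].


tanh(2.79) = 0.9925
tanh(-2.94) = -0.9944
tanh(1.49) = 0.9033
tanh(1.74) = 0.9402
result = [0.9925, -0.9944, 0.9033, 0.9402]

[0.9925, -0.9944, 0.9033, 0.9402]


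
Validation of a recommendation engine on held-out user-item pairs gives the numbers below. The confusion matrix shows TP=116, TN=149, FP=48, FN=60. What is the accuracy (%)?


Accuracy = (TP+TN)/(TP+TN+FP+FN)
= (116+149)/(373)
= 265/373 = 71.05%

71.05%


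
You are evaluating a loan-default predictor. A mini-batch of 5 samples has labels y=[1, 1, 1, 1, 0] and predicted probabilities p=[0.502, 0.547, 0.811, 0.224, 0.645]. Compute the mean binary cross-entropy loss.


L[0] = -ln(0.502) = 0.6892
L[1] = -ln(0.547) = 0.6033
L[2] = -ln(0.811) = 0.2095
L[3] = -ln(0.224) = 1.4961
L[4] = -ln(1-0.645) = -ln(0.355) = 1.0356
mean = (0.6892 + 0.6033 + 0.2095 + 1.4961 + 1.0356)/5 = 0.8067

0.8067


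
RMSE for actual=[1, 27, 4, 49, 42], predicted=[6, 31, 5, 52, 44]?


MSE = 55/5 = 11
RMSE = √(55/5) = 3.3166

3.3166


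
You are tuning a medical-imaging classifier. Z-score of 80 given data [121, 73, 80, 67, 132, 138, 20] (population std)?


μ = 90.1429, σ = 39.3643
z = (80 - 90.1429)/39.3643 = -0.2577

-0.2577


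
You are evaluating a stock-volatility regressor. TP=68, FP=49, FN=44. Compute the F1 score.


Precision = 68/117 = 0.5812
Recall = 68/112 = 0.6071
F1 = 2·P·R/(P+R) = 2·TP/(2·TP+FP+FN) = 136/(136+49+44) = 136/229 = 0.5939

0.5939


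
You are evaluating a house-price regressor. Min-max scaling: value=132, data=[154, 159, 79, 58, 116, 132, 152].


min=58, max=159
(132-58)/(159-58) = 74/101 = 0.7327

0.7327


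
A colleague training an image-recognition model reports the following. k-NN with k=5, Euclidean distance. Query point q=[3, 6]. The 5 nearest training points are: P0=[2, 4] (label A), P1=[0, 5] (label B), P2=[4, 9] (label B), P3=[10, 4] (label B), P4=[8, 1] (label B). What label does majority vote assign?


d(q,P0) = 2.2361  (label A)
d(q,P1) = 3.1623  (label B)
d(q,P2) = 3.1623  (label B)
d(q,P3) = 7.2801  (label B)
d(q,P4) = 7.0711  (label B)
Votes: A=1, B=4
Majority → B

B


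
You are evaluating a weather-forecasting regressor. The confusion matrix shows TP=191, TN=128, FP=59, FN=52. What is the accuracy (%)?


Accuracy = (TP+TN)/(TP+TN+FP+FN)
= (191+128)/(430)
= 319/430 = 74.19%

74.19%


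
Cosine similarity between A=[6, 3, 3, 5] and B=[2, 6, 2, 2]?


A·B = 6·2 + 3·6 + 3·2 + 5·2 = 46
‖A‖ = √79 = 8.8882, ‖B‖ = √48 = 6.9282
cos = 46/(√79·√48) = 46/√3792 = 0.747

0.747


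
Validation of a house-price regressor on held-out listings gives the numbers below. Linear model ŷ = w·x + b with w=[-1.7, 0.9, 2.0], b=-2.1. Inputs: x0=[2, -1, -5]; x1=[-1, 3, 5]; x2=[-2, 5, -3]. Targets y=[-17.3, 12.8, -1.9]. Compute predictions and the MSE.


ŷ0 = (-1.7)·(2) + (0.9)·(-1) + (2.0)·(-5) - 2.1 = -16.4
ŷ1 = (-1.7)·(-1) + (0.9)·(3) + (2.0)·(5) - 2.1 = 12.3
ŷ2 = (-1.7)·(-2) + (0.9)·(5) + (2.0)·(-3) - 2.1 = -0.2
errors² = [0.81, 0.25, 2.89]
MSE = 3.9500/3 = 1.3167

1.3167


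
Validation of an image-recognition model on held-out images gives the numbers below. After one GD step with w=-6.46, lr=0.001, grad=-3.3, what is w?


w_new = w - α·∇
= -6.46 - 0.001·-3.3
= -6.46 + 0.0033
= -6.4567

-6.4567


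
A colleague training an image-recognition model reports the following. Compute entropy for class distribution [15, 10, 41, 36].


Probabilities: [15/102, 10/102, 41/102, 36/102] ≈ [0.1471, 0.098, 0.402, 0.3529]
H = -((15/102)·log₂(15/102) + (10/102)·log₂(10/102) + (41/102)·log₂(41/102) + (36/102)·log₂(36/102))
  = 1.794 bits

1.794 bits


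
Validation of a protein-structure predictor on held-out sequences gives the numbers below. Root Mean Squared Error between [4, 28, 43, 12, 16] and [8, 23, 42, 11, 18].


MSE = 47/5 = 9.4
RMSE = √(47/5) = 3.0659

3.0659


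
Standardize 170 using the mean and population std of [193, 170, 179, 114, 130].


μ = 157.2, σ = 30.0892
z = (170 - 157.2)/30.0892 = 0.4254

0.4254


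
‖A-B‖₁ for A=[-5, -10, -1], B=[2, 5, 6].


d = |-5-2| + |-10-5| + |-1-6|
  = 7 + 15 + 7
  = 29

29


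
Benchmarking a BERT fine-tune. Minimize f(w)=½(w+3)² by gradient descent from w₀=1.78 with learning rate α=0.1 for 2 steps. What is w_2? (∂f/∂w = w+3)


step 1: grad = 1.78+3 = 4.78; w = 1.78 - 0.1·(4.78) = 1.302
step 2: grad = 1.302+3 = 4.302; w = 1.302 - 0.1·(4.302) = 0.8718

0.8718


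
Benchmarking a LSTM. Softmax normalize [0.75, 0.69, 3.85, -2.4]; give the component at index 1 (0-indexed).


Exponentials: e^0.75=2.117, e^0.69=1.9937, e^3.85=46.9931, e^-2.4=0.0907
Sum = 51.1945
Softmax = [0.0414, 0.0389, 0.9179, 0.0018]
p[1] = 1.9937/51.1945 = 0.0389

0.0389


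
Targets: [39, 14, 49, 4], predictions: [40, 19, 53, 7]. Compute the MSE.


Squared errors: (39-40)²=1, (14-19)²=25, (49-53)²=16, (4-7)²=9
Sum = 51
MSE = 51/4 = 51/4

51/4


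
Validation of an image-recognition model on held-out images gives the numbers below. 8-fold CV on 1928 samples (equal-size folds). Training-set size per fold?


Fold size = 1928/8 = 241
Training per fold = 1928 - 241 = 1687

1687


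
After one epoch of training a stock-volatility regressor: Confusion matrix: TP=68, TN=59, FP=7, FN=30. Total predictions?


Total = TP + TN + FP + FN
= 68 + 59 + 7 + 30
= 164
(Predicted positive: 75, predicted negative: 89)

164


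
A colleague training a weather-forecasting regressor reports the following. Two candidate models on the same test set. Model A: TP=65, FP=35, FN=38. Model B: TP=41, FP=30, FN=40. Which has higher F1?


Model A: P=65/100=0.65, R=65/103=0.6311, F1=2PR/(P+R)=2TP/(2TP+FP+FN)=130/203=0.6404
Model B: P=41/71=0.5775, R=41/81=0.5062, F1=2PR/(P+R)=2TP/(2TP+FP+FN)=82/152=0.5395
0.6404 > 0.5395 → Model A

Model A


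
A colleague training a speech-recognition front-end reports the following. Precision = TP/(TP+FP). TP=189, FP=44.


Precision = TP/(TP+FP)
= 189/(189+44)
= 189/233 = 81.12%

81.12%


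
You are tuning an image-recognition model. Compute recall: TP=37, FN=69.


Recall = TP/(TP+FN)
= 37/(37+69)
= 37/106 = 34.91%

34.91%


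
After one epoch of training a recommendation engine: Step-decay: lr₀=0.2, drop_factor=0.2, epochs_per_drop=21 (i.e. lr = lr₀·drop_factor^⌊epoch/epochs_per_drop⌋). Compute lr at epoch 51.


n_drops = ⌊51/21⌋ = 2
lr = 0.2·0.2^2 = 0.2·0.04 = 0.008

0.008


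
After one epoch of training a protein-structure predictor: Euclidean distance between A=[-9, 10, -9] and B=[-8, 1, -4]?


d = √((-9+ 8)² + (10-1)² + (-9+ 4)²)
  = √(1 + 81 + 25)
  = √107 = 10.3441

10.3441


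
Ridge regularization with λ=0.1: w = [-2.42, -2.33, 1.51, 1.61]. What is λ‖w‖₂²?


‖w‖₂² = (-2.42)² + (-2.33)² + (1.51)² + (1.61)²
     = 5.8564 + 5.4289 + 2.2801 + 2.5921
     = 16.1575
λ·‖w‖₂² = 0.1·16.1575 = 1.61575

1.61575


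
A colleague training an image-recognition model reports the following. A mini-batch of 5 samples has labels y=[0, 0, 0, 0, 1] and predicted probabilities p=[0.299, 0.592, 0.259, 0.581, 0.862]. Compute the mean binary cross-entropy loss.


L[0] = -ln(1-0.299) = -ln(0.701) = 0.3552
L[1] = -ln(1-0.592) = -ln(0.408) = 0.8965
L[2] = -ln(1-0.259) = -ln(0.741) = 0.2998
L[3] = -ln(1-0.581) = -ln(0.419) = 0.8699
L[4] = -ln(0.862) = 0.1485
mean = (0.3552 + 0.8965 + 0.2998 + 0.8699 + 0.1485)/5 = 0.514

0.514


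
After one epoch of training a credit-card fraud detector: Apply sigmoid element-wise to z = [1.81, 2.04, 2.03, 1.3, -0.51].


σ(1.81) = 1/(1+e^-1.81) = 0.8594
σ(2.04) = 1/(1+e^-2.04) = 0.8849
σ(2.03) = 1/(1+e^-2.03) = 0.8839
σ(1.3) = 1/(1+e^-1.3) = 0.7858
σ(-0.51) = 1/(1+e^0.51) = 0.3752
result = [0.8594, 0.8849, 0.8839, 0.7858, 0.3752]

[0.8594, 0.8849, 0.8839, 0.7858, 0.3752]
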